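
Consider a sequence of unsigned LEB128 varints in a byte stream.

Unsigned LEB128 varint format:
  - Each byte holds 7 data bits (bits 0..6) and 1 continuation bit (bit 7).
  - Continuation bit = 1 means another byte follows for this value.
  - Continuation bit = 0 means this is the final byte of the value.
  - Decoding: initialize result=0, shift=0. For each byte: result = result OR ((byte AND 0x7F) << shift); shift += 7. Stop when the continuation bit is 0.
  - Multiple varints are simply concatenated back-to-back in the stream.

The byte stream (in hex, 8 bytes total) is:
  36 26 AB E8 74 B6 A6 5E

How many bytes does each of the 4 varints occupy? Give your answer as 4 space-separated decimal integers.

  byte[0]=0x36 cont=0 payload=0x36=54: acc |= 54<<0 -> acc=54 shift=7 [end]
Varint 1: bytes[0:1] = 36 -> value 54 (1 byte(s))
  byte[1]=0x26 cont=0 payload=0x26=38: acc |= 38<<0 -> acc=38 shift=7 [end]
Varint 2: bytes[1:2] = 26 -> value 38 (1 byte(s))
  byte[2]=0xAB cont=1 payload=0x2B=43: acc |= 43<<0 -> acc=43 shift=7
  byte[3]=0xE8 cont=1 payload=0x68=104: acc |= 104<<7 -> acc=13355 shift=14
  byte[4]=0x74 cont=0 payload=0x74=116: acc |= 116<<14 -> acc=1913899 shift=21 [end]
Varint 3: bytes[2:5] = AB E8 74 -> value 1913899 (3 byte(s))
  byte[5]=0xB6 cont=1 payload=0x36=54: acc |= 54<<0 -> acc=54 shift=7
  byte[6]=0xA6 cont=1 payload=0x26=38: acc |= 38<<7 -> acc=4918 shift=14
  byte[7]=0x5E cont=0 payload=0x5E=94: acc |= 94<<14 -> acc=1545014 shift=21 [end]
Varint 4: bytes[5:8] = B6 A6 5E -> value 1545014 (3 byte(s))

Answer: 1 1 3 3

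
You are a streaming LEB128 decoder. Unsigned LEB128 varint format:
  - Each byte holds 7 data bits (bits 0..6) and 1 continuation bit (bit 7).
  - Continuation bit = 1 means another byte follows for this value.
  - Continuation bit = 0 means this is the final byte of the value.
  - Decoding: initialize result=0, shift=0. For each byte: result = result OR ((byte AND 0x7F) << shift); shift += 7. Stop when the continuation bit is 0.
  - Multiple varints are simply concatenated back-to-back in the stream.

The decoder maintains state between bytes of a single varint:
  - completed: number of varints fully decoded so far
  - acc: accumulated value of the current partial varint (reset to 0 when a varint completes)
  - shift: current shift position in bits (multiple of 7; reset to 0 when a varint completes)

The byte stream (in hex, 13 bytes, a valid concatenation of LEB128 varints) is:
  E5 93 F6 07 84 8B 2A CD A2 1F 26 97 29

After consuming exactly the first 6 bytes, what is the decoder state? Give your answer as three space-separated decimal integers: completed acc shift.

Answer: 1 1412 14

Derivation:
byte[0]=0xE5 cont=1 payload=0x65: acc |= 101<<0 -> completed=0 acc=101 shift=7
byte[1]=0x93 cont=1 payload=0x13: acc |= 19<<7 -> completed=0 acc=2533 shift=14
byte[2]=0xF6 cont=1 payload=0x76: acc |= 118<<14 -> completed=0 acc=1935845 shift=21
byte[3]=0x07 cont=0 payload=0x07: varint #1 complete (value=16615909); reset -> completed=1 acc=0 shift=0
byte[4]=0x84 cont=1 payload=0x04: acc |= 4<<0 -> completed=1 acc=4 shift=7
byte[5]=0x8B cont=1 payload=0x0B: acc |= 11<<7 -> completed=1 acc=1412 shift=14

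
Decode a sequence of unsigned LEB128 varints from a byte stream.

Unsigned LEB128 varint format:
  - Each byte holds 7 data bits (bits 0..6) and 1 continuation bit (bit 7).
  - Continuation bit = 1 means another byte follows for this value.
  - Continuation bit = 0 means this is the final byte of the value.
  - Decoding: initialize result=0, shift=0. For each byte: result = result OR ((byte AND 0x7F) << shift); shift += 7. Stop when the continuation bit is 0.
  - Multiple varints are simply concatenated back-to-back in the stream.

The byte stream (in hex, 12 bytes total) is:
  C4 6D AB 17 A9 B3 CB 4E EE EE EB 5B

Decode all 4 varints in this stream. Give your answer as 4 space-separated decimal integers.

Answer: 14020 2987 164813225 192608110

Derivation:
  byte[0]=0xC4 cont=1 payload=0x44=68: acc |= 68<<0 -> acc=68 shift=7
  byte[1]=0x6D cont=0 payload=0x6D=109: acc |= 109<<7 -> acc=14020 shift=14 [end]
Varint 1: bytes[0:2] = C4 6D -> value 14020 (2 byte(s))
  byte[2]=0xAB cont=1 payload=0x2B=43: acc |= 43<<0 -> acc=43 shift=7
  byte[3]=0x17 cont=0 payload=0x17=23: acc |= 23<<7 -> acc=2987 shift=14 [end]
Varint 2: bytes[2:4] = AB 17 -> value 2987 (2 byte(s))
  byte[4]=0xA9 cont=1 payload=0x29=41: acc |= 41<<0 -> acc=41 shift=7
  byte[5]=0xB3 cont=1 payload=0x33=51: acc |= 51<<7 -> acc=6569 shift=14
  byte[6]=0xCB cont=1 payload=0x4B=75: acc |= 75<<14 -> acc=1235369 shift=21
  byte[7]=0x4E cont=0 payload=0x4E=78: acc |= 78<<21 -> acc=164813225 shift=28 [end]
Varint 3: bytes[4:8] = A9 B3 CB 4E -> value 164813225 (4 byte(s))
  byte[8]=0xEE cont=1 payload=0x6E=110: acc |= 110<<0 -> acc=110 shift=7
  byte[9]=0xEE cont=1 payload=0x6E=110: acc |= 110<<7 -> acc=14190 shift=14
  byte[10]=0xEB cont=1 payload=0x6B=107: acc |= 107<<14 -> acc=1767278 shift=21
  byte[11]=0x5B cont=0 payload=0x5B=91: acc |= 91<<21 -> acc=192608110 shift=28 [end]
Varint 4: bytes[8:12] = EE EE EB 5B -> value 192608110 (4 byte(s))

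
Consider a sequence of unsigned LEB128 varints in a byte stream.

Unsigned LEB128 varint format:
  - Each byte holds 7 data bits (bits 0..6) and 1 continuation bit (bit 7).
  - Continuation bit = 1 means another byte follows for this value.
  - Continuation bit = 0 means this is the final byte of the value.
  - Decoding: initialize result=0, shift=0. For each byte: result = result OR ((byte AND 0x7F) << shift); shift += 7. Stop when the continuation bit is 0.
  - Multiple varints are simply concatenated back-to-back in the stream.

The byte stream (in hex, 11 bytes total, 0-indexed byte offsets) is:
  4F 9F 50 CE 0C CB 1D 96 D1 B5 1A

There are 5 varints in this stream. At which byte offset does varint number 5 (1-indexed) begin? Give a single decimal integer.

  byte[0]=0x4F cont=0 payload=0x4F=79: acc |= 79<<0 -> acc=79 shift=7 [end]
Varint 1: bytes[0:1] = 4F -> value 79 (1 byte(s))
  byte[1]=0x9F cont=1 payload=0x1F=31: acc |= 31<<0 -> acc=31 shift=7
  byte[2]=0x50 cont=0 payload=0x50=80: acc |= 80<<7 -> acc=10271 shift=14 [end]
Varint 2: bytes[1:3] = 9F 50 -> value 10271 (2 byte(s))
  byte[3]=0xCE cont=1 payload=0x4E=78: acc |= 78<<0 -> acc=78 shift=7
  byte[4]=0x0C cont=0 payload=0x0C=12: acc |= 12<<7 -> acc=1614 shift=14 [end]
Varint 3: bytes[3:5] = CE 0C -> value 1614 (2 byte(s))
  byte[5]=0xCB cont=1 payload=0x4B=75: acc |= 75<<0 -> acc=75 shift=7
  byte[6]=0x1D cont=0 payload=0x1D=29: acc |= 29<<7 -> acc=3787 shift=14 [end]
Varint 4: bytes[5:7] = CB 1D -> value 3787 (2 byte(s))
  byte[7]=0x96 cont=1 payload=0x16=22: acc |= 22<<0 -> acc=22 shift=7
  byte[8]=0xD1 cont=1 payload=0x51=81: acc |= 81<<7 -> acc=10390 shift=14
  byte[9]=0xB5 cont=1 payload=0x35=53: acc |= 53<<14 -> acc=878742 shift=21
  byte[10]=0x1A cont=0 payload=0x1A=26: acc |= 26<<21 -> acc=55404694 shift=28 [end]
Varint 5: bytes[7:11] = 96 D1 B5 1A -> value 55404694 (4 byte(s))

Answer: 7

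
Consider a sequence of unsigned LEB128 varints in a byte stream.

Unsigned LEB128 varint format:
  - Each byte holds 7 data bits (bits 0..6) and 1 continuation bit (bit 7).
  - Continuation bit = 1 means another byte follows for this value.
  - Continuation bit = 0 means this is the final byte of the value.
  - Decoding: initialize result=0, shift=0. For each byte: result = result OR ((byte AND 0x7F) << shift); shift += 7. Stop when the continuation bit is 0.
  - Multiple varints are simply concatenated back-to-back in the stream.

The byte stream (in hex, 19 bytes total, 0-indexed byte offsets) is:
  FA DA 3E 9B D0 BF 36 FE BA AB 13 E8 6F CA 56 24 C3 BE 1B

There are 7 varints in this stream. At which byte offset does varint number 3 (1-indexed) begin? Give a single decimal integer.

  byte[0]=0xFA cont=1 payload=0x7A=122: acc |= 122<<0 -> acc=122 shift=7
  byte[1]=0xDA cont=1 payload=0x5A=90: acc |= 90<<7 -> acc=11642 shift=14
  byte[2]=0x3E cont=0 payload=0x3E=62: acc |= 62<<14 -> acc=1027450 shift=21 [end]
Varint 1: bytes[0:3] = FA DA 3E -> value 1027450 (3 byte(s))
  byte[3]=0x9B cont=1 payload=0x1B=27: acc |= 27<<0 -> acc=27 shift=7
  byte[4]=0xD0 cont=1 payload=0x50=80: acc |= 80<<7 -> acc=10267 shift=14
  byte[5]=0xBF cont=1 payload=0x3F=63: acc |= 63<<14 -> acc=1042459 shift=21
  byte[6]=0x36 cont=0 payload=0x36=54: acc |= 54<<21 -> acc=114288667 shift=28 [end]
Varint 2: bytes[3:7] = 9B D0 BF 36 -> value 114288667 (4 byte(s))
  byte[7]=0xFE cont=1 payload=0x7E=126: acc |= 126<<0 -> acc=126 shift=7
  byte[8]=0xBA cont=1 payload=0x3A=58: acc |= 58<<7 -> acc=7550 shift=14
  byte[9]=0xAB cont=1 payload=0x2B=43: acc |= 43<<14 -> acc=712062 shift=21
  byte[10]=0x13 cont=0 payload=0x13=19: acc |= 19<<21 -> acc=40557950 shift=28 [end]
Varint 3: bytes[7:11] = FE BA AB 13 -> value 40557950 (4 byte(s))
  byte[11]=0xE8 cont=1 payload=0x68=104: acc |= 104<<0 -> acc=104 shift=7
  byte[12]=0x6F cont=0 payload=0x6F=111: acc |= 111<<7 -> acc=14312 shift=14 [end]
Varint 4: bytes[11:13] = E8 6F -> value 14312 (2 byte(s))
  byte[13]=0xCA cont=1 payload=0x4A=74: acc |= 74<<0 -> acc=74 shift=7
  byte[14]=0x56 cont=0 payload=0x56=86: acc |= 86<<7 -> acc=11082 shift=14 [end]
Varint 5: bytes[13:15] = CA 56 -> value 11082 (2 byte(s))
  byte[15]=0x24 cont=0 payload=0x24=36: acc |= 36<<0 -> acc=36 shift=7 [end]
Varint 6: bytes[15:16] = 24 -> value 36 (1 byte(s))
  byte[16]=0xC3 cont=1 payload=0x43=67: acc |= 67<<0 -> acc=67 shift=7
  byte[17]=0xBE cont=1 payload=0x3E=62: acc |= 62<<7 -> acc=8003 shift=14
  byte[18]=0x1B cont=0 payload=0x1B=27: acc |= 27<<14 -> acc=450371 shift=21 [end]
Varint 7: bytes[16:19] = C3 BE 1B -> value 450371 (3 byte(s))

Answer: 7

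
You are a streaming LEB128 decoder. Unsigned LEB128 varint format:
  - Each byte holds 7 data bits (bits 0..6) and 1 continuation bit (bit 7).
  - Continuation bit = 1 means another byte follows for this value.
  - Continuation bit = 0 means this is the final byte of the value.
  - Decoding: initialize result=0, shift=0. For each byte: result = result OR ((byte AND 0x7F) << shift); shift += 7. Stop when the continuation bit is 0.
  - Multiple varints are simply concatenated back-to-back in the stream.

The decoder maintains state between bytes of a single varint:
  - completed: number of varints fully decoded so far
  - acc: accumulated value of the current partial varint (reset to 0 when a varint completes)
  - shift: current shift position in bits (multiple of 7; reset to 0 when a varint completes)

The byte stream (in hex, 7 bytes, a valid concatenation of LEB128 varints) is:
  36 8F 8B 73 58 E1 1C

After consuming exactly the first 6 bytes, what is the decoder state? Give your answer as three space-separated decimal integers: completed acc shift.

byte[0]=0x36 cont=0 payload=0x36: varint #1 complete (value=54); reset -> completed=1 acc=0 shift=0
byte[1]=0x8F cont=1 payload=0x0F: acc |= 15<<0 -> completed=1 acc=15 shift=7
byte[2]=0x8B cont=1 payload=0x0B: acc |= 11<<7 -> completed=1 acc=1423 shift=14
byte[3]=0x73 cont=0 payload=0x73: varint #2 complete (value=1885583); reset -> completed=2 acc=0 shift=0
byte[4]=0x58 cont=0 payload=0x58: varint #3 complete (value=88); reset -> completed=3 acc=0 shift=0
byte[5]=0xE1 cont=1 payload=0x61: acc |= 97<<0 -> completed=3 acc=97 shift=7

Answer: 3 97 7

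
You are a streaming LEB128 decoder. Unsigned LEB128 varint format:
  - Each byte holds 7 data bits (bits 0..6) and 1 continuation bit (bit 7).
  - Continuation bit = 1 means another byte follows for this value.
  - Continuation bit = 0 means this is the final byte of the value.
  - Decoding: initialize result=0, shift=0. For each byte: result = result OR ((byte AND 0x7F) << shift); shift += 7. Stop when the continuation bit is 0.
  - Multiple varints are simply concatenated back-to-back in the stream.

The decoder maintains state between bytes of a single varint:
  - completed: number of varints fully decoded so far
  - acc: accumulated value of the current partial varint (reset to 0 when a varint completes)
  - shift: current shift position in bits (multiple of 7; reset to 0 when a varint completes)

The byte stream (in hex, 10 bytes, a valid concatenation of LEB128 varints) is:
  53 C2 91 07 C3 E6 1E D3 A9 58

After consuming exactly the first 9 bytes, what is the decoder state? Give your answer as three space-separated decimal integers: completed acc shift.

Answer: 3 5331 14

Derivation:
byte[0]=0x53 cont=0 payload=0x53: varint #1 complete (value=83); reset -> completed=1 acc=0 shift=0
byte[1]=0xC2 cont=1 payload=0x42: acc |= 66<<0 -> completed=1 acc=66 shift=7
byte[2]=0x91 cont=1 payload=0x11: acc |= 17<<7 -> completed=1 acc=2242 shift=14
byte[3]=0x07 cont=0 payload=0x07: varint #2 complete (value=116930); reset -> completed=2 acc=0 shift=0
byte[4]=0xC3 cont=1 payload=0x43: acc |= 67<<0 -> completed=2 acc=67 shift=7
byte[5]=0xE6 cont=1 payload=0x66: acc |= 102<<7 -> completed=2 acc=13123 shift=14
byte[6]=0x1E cont=0 payload=0x1E: varint #3 complete (value=504643); reset -> completed=3 acc=0 shift=0
byte[7]=0xD3 cont=1 payload=0x53: acc |= 83<<0 -> completed=3 acc=83 shift=7
byte[8]=0xA9 cont=1 payload=0x29: acc |= 41<<7 -> completed=3 acc=5331 shift=14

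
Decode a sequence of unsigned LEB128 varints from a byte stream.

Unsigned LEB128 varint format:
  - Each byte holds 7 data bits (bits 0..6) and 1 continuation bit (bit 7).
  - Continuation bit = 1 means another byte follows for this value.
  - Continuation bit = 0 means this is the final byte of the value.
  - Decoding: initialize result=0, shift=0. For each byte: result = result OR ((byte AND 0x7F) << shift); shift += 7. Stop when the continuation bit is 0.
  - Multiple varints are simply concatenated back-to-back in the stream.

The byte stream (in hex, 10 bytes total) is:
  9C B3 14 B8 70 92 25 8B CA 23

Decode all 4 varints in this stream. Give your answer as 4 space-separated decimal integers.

  byte[0]=0x9C cont=1 payload=0x1C=28: acc |= 28<<0 -> acc=28 shift=7
  byte[1]=0xB3 cont=1 payload=0x33=51: acc |= 51<<7 -> acc=6556 shift=14
  byte[2]=0x14 cont=0 payload=0x14=20: acc |= 20<<14 -> acc=334236 shift=21 [end]
Varint 1: bytes[0:3] = 9C B3 14 -> value 334236 (3 byte(s))
  byte[3]=0xB8 cont=1 payload=0x38=56: acc |= 56<<0 -> acc=56 shift=7
  byte[4]=0x70 cont=0 payload=0x70=112: acc |= 112<<7 -> acc=14392 shift=14 [end]
Varint 2: bytes[3:5] = B8 70 -> value 14392 (2 byte(s))
  byte[5]=0x92 cont=1 payload=0x12=18: acc |= 18<<0 -> acc=18 shift=7
  byte[6]=0x25 cont=0 payload=0x25=37: acc |= 37<<7 -> acc=4754 shift=14 [end]
Varint 3: bytes[5:7] = 92 25 -> value 4754 (2 byte(s))
  byte[7]=0x8B cont=1 payload=0x0B=11: acc |= 11<<0 -> acc=11 shift=7
  byte[8]=0xCA cont=1 payload=0x4A=74: acc |= 74<<7 -> acc=9483 shift=14
  byte[9]=0x23 cont=0 payload=0x23=35: acc |= 35<<14 -> acc=582923 shift=21 [end]
Varint 4: bytes[7:10] = 8B CA 23 -> value 582923 (3 byte(s))

Answer: 334236 14392 4754 582923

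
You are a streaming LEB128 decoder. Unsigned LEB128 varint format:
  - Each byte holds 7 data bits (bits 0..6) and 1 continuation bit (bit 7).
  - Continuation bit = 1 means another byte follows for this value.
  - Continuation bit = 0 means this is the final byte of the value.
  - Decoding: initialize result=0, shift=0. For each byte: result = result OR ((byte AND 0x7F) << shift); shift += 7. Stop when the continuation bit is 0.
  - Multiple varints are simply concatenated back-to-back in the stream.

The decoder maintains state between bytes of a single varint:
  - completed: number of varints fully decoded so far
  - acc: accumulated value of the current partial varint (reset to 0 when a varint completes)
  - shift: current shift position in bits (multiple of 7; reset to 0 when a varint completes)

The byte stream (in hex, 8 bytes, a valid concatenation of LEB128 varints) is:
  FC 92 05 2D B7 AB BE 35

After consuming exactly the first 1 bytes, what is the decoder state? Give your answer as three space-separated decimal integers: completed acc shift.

Answer: 0 124 7

Derivation:
byte[0]=0xFC cont=1 payload=0x7C: acc |= 124<<0 -> completed=0 acc=124 shift=7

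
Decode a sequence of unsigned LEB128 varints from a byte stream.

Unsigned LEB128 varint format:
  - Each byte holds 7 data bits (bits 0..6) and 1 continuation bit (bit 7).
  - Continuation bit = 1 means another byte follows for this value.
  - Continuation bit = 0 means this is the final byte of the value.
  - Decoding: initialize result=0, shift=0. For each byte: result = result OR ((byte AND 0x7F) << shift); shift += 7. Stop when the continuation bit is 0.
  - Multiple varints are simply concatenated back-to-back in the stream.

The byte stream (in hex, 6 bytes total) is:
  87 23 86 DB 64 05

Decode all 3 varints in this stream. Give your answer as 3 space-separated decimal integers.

Answer: 4487 1650054 5

Derivation:
  byte[0]=0x87 cont=1 payload=0x07=7: acc |= 7<<0 -> acc=7 shift=7
  byte[1]=0x23 cont=0 payload=0x23=35: acc |= 35<<7 -> acc=4487 shift=14 [end]
Varint 1: bytes[0:2] = 87 23 -> value 4487 (2 byte(s))
  byte[2]=0x86 cont=1 payload=0x06=6: acc |= 6<<0 -> acc=6 shift=7
  byte[3]=0xDB cont=1 payload=0x5B=91: acc |= 91<<7 -> acc=11654 shift=14
  byte[4]=0x64 cont=0 payload=0x64=100: acc |= 100<<14 -> acc=1650054 shift=21 [end]
Varint 2: bytes[2:5] = 86 DB 64 -> value 1650054 (3 byte(s))
  byte[5]=0x05 cont=0 payload=0x05=5: acc |= 5<<0 -> acc=5 shift=7 [end]
Varint 3: bytes[5:6] = 05 -> value 5 (1 byte(s))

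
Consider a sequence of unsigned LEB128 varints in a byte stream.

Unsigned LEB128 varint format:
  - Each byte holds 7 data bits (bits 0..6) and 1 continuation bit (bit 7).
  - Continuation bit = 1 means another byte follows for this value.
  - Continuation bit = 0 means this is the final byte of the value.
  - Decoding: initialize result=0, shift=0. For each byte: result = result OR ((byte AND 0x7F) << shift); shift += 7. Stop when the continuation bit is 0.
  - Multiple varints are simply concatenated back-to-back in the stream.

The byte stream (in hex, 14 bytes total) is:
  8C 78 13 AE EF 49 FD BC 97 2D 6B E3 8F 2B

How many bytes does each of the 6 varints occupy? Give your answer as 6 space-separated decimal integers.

Answer: 2 1 3 4 1 3

Derivation:
  byte[0]=0x8C cont=1 payload=0x0C=12: acc |= 12<<0 -> acc=12 shift=7
  byte[1]=0x78 cont=0 payload=0x78=120: acc |= 120<<7 -> acc=15372 shift=14 [end]
Varint 1: bytes[0:2] = 8C 78 -> value 15372 (2 byte(s))
  byte[2]=0x13 cont=0 payload=0x13=19: acc |= 19<<0 -> acc=19 shift=7 [end]
Varint 2: bytes[2:3] = 13 -> value 19 (1 byte(s))
  byte[3]=0xAE cont=1 payload=0x2E=46: acc |= 46<<0 -> acc=46 shift=7
  byte[4]=0xEF cont=1 payload=0x6F=111: acc |= 111<<7 -> acc=14254 shift=14
  byte[5]=0x49 cont=0 payload=0x49=73: acc |= 73<<14 -> acc=1210286 shift=21 [end]
Varint 3: bytes[3:6] = AE EF 49 -> value 1210286 (3 byte(s))
  byte[6]=0xFD cont=1 payload=0x7D=125: acc |= 125<<0 -> acc=125 shift=7
  byte[7]=0xBC cont=1 payload=0x3C=60: acc |= 60<<7 -> acc=7805 shift=14
  byte[8]=0x97 cont=1 payload=0x17=23: acc |= 23<<14 -> acc=384637 shift=21
  byte[9]=0x2D cont=0 payload=0x2D=45: acc |= 45<<21 -> acc=94756477 shift=28 [end]
Varint 4: bytes[6:10] = FD BC 97 2D -> value 94756477 (4 byte(s))
  byte[10]=0x6B cont=0 payload=0x6B=107: acc |= 107<<0 -> acc=107 shift=7 [end]
Varint 5: bytes[10:11] = 6B -> value 107 (1 byte(s))
  byte[11]=0xE3 cont=1 payload=0x63=99: acc |= 99<<0 -> acc=99 shift=7
  byte[12]=0x8F cont=1 payload=0x0F=15: acc |= 15<<7 -> acc=2019 shift=14
  byte[13]=0x2B cont=0 payload=0x2B=43: acc |= 43<<14 -> acc=706531 shift=21 [end]
Varint 6: bytes[11:14] = E3 8F 2B -> value 706531 (3 byte(s))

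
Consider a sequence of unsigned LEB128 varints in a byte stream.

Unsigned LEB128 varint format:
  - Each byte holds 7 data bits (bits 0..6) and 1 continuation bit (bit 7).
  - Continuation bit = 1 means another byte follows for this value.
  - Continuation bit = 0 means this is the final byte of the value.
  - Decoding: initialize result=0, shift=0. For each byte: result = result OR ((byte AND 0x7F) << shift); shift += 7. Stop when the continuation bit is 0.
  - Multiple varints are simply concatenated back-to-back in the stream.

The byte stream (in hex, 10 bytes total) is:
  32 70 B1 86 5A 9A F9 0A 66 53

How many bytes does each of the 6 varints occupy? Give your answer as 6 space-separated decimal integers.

Answer: 1 1 3 3 1 1

Derivation:
  byte[0]=0x32 cont=0 payload=0x32=50: acc |= 50<<0 -> acc=50 shift=7 [end]
Varint 1: bytes[0:1] = 32 -> value 50 (1 byte(s))
  byte[1]=0x70 cont=0 payload=0x70=112: acc |= 112<<0 -> acc=112 shift=7 [end]
Varint 2: bytes[1:2] = 70 -> value 112 (1 byte(s))
  byte[2]=0xB1 cont=1 payload=0x31=49: acc |= 49<<0 -> acc=49 shift=7
  byte[3]=0x86 cont=1 payload=0x06=6: acc |= 6<<7 -> acc=817 shift=14
  byte[4]=0x5A cont=0 payload=0x5A=90: acc |= 90<<14 -> acc=1475377 shift=21 [end]
Varint 3: bytes[2:5] = B1 86 5A -> value 1475377 (3 byte(s))
  byte[5]=0x9A cont=1 payload=0x1A=26: acc |= 26<<0 -> acc=26 shift=7
  byte[6]=0xF9 cont=1 payload=0x79=121: acc |= 121<<7 -> acc=15514 shift=14
  byte[7]=0x0A cont=0 payload=0x0A=10: acc |= 10<<14 -> acc=179354 shift=21 [end]
Varint 4: bytes[5:8] = 9A F9 0A -> value 179354 (3 byte(s))
  byte[8]=0x66 cont=0 payload=0x66=102: acc |= 102<<0 -> acc=102 shift=7 [end]
Varint 5: bytes[8:9] = 66 -> value 102 (1 byte(s))
  byte[9]=0x53 cont=0 payload=0x53=83: acc |= 83<<0 -> acc=83 shift=7 [end]
Varint 6: bytes[9:10] = 53 -> value 83 (1 byte(s))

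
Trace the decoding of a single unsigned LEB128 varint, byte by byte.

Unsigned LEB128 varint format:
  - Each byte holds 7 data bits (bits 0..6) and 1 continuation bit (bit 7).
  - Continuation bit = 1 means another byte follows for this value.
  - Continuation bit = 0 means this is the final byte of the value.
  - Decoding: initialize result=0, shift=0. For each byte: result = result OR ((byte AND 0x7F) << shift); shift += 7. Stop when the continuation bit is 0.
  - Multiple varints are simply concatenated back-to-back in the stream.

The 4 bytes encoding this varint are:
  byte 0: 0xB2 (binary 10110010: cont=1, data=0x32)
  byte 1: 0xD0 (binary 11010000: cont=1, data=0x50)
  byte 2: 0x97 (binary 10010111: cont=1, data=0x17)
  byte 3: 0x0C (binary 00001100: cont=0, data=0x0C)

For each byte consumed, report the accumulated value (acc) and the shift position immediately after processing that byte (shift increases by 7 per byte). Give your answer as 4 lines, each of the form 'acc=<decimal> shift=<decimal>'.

Answer: acc=50 shift=7
acc=10290 shift=14
acc=387122 shift=21
acc=25552946 shift=28

Derivation:
byte 0=0xB2: payload=0x32=50, contrib = 50<<0 = 50; acc -> 50, shift -> 7
byte 1=0xD0: payload=0x50=80, contrib = 80<<7 = 10240; acc -> 10290, shift -> 14
byte 2=0x97: payload=0x17=23, contrib = 23<<14 = 376832; acc -> 387122, shift -> 21
byte 3=0x0C: payload=0x0C=12, contrib = 12<<21 = 25165824; acc -> 25552946, shift -> 28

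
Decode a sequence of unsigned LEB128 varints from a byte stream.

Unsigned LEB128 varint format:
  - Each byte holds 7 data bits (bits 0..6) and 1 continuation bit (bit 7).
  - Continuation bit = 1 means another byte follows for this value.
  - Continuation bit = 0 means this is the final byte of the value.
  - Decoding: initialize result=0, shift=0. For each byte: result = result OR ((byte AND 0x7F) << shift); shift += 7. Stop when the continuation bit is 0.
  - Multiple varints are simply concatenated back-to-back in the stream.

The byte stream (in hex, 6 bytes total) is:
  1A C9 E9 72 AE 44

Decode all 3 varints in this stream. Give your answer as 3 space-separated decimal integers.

  byte[0]=0x1A cont=0 payload=0x1A=26: acc |= 26<<0 -> acc=26 shift=7 [end]
Varint 1: bytes[0:1] = 1A -> value 26 (1 byte(s))
  byte[1]=0xC9 cont=1 payload=0x49=73: acc |= 73<<0 -> acc=73 shift=7
  byte[2]=0xE9 cont=1 payload=0x69=105: acc |= 105<<7 -> acc=13513 shift=14
  byte[3]=0x72 cont=0 payload=0x72=114: acc |= 114<<14 -> acc=1881289 shift=21 [end]
Varint 2: bytes[1:4] = C9 E9 72 -> value 1881289 (3 byte(s))
  byte[4]=0xAE cont=1 payload=0x2E=46: acc |= 46<<0 -> acc=46 shift=7
  byte[5]=0x44 cont=0 payload=0x44=68: acc |= 68<<7 -> acc=8750 shift=14 [end]
Varint 3: bytes[4:6] = AE 44 -> value 8750 (2 byte(s))

Answer: 26 1881289 8750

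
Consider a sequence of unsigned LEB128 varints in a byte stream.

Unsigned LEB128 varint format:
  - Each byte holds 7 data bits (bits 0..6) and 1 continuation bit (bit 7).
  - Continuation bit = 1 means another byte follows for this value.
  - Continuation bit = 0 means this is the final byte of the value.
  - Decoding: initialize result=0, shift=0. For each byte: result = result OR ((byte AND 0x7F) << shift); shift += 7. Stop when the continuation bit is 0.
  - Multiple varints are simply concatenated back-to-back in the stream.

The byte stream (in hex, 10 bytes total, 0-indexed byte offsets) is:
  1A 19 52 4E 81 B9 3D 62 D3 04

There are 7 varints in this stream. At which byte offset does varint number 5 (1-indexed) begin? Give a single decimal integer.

  byte[0]=0x1A cont=0 payload=0x1A=26: acc |= 26<<0 -> acc=26 shift=7 [end]
Varint 1: bytes[0:1] = 1A -> value 26 (1 byte(s))
  byte[1]=0x19 cont=0 payload=0x19=25: acc |= 25<<0 -> acc=25 shift=7 [end]
Varint 2: bytes[1:2] = 19 -> value 25 (1 byte(s))
  byte[2]=0x52 cont=0 payload=0x52=82: acc |= 82<<0 -> acc=82 shift=7 [end]
Varint 3: bytes[2:3] = 52 -> value 82 (1 byte(s))
  byte[3]=0x4E cont=0 payload=0x4E=78: acc |= 78<<0 -> acc=78 shift=7 [end]
Varint 4: bytes[3:4] = 4E -> value 78 (1 byte(s))
  byte[4]=0x81 cont=1 payload=0x01=1: acc |= 1<<0 -> acc=1 shift=7
  byte[5]=0xB9 cont=1 payload=0x39=57: acc |= 57<<7 -> acc=7297 shift=14
  byte[6]=0x3D cont=0 payload=0x3D=61: acc |= 61<<14 -> acc=1006721 shift=21 [end]
Varint 5: bytes[4:7] = 81 B9 3D -> value 1006721 (3 byte(s))
  byte[7]=0x62 cont=0 payload=0x62=98: acc |= 98<<0 -> acc=98 shift=7 [end]
Varint 6: bytes[7:8] = 62 -> value 98 (1 byte(s))
  byte[8]=0xD3 cont=1 payload=0x53=83: acc |= 83<<0 -> acc=83 shift=7
  byte[9]=0x04 cont=0 payload=0x04=4: acc |= 4<<7 -> acc=595 shift=14 [end]
Varint 7: bytes[8:10] = D3 04 -> value 595 (2 byte(s))

Answer: 4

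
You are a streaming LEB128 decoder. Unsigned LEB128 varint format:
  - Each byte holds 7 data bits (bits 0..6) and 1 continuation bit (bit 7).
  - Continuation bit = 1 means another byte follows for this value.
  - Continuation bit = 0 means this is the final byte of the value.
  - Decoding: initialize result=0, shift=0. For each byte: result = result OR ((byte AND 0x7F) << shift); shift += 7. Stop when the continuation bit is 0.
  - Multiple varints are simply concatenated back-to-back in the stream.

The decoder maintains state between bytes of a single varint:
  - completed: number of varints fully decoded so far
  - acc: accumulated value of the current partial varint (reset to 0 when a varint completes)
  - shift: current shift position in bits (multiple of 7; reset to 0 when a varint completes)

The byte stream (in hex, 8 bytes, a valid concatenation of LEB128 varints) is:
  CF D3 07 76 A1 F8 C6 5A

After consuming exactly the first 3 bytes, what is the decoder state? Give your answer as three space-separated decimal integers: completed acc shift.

Answer: 1 0 0

Derivation:
byte[0]=0xCF cont=1 payload=0x4F: acc |= 79<<0 -> completed=0 acc=79 shift=7
byte[1]=0xD3 cont=1 payload=0x53: acc |= 83<<7 -> completed=0 acc=10703 shift=14
byte[2]=0x07 cont=0 payload=0x07: varint #1 complete (value=125391); reset -> completed=1 acc=0 shift=0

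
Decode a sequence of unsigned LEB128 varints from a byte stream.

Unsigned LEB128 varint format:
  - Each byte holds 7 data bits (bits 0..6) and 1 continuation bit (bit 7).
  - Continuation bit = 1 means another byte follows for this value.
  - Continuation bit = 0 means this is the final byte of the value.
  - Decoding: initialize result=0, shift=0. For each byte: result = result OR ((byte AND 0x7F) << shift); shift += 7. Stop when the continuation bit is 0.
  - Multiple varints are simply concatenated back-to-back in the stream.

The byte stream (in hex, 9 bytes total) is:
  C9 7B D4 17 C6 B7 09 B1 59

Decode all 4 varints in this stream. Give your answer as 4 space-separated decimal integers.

  byte[0]=0xC9 cont=1 payload=0x49=73: acc |= 73<<0 -> acc=73 shift=7
  byte[1]=0x7B cont=0 payload=0x7B=123: acc |= 123<<7 -> acc=15817 shift=14 [end]
Varint 1: bytes[0:2] = C9 7B -> value 15817 (2 byte(s))
  byte[2]=0xD4 cont=1 payload=0x54=84: acc |= 84<<0 -> acc=84 shift=7
  byte[3]=0x17 cont=0 payload=0x17=23: acc |= 23<<7 -> acc=3028 shift=14 [end]
Varint 2: bytes[2:4] = D4 17 -> value 3028 (2 byte(s))
  byte[4]=0xC6 cont=1 payload=0x46=70: acc |= 70<<0 -> acc=70 shift=7
  byte[5]=0xB7 cont=1 payload=0x37=55: acc |= 55<<7 -> acc=7110 shift=14
  byte[6]=0x09 cont=0 payload=0x09=9: acc |= 9<<14 -> acc=154566 shift=21 [end]
Varint 3: bytes[4:7] = C6 B7 09 -> value 154566 (3 byte(s))
  byte[7]=0xB1 cont=1 payload=0x31=49: acc |= 49<<0 -> acc=49 shift=7
  byte[8]=0x59 cont=0 payload=0x59=89: acc |= 89<<7 -> acc=11441 shift=14 [end]
Varint 4: bytes[7:9] = B1 59 -> value 11441 (2 byte(s))

Answer: 15817 3028 154566 11441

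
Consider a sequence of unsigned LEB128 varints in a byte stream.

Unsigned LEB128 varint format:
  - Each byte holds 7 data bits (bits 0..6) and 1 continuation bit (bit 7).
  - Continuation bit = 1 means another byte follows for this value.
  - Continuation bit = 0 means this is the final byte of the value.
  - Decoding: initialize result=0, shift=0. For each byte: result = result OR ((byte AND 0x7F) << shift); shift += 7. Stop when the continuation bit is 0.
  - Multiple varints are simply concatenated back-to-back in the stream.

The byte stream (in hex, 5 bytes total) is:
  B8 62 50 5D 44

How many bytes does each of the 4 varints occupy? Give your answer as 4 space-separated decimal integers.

  byte[0]=0xB8 cont=1 payload=0x38=56: acc |= 56<<0 -> acc=56 shift=7
  byte[1]=0x62 cont=0 payload=0x62=98: acc |= 98<<7 -> acc=12600 shift=14 [end]
Varint 1: bytes[0:2] = B8 62 -> value 12600 (2 byte(s))
  byte[2]=0x50 cont=0 payload=0x50=80: acc |= 80<<0 -> acc=80 shift=7 [end]
Varint 2: bytes[2:3] = 50 -> value 80 (1 byte(s))
  byte[3]=0x5D cont=0 payload=0x5D=93: acc |= 93<<0 -> acc=93 shift=7 [end]
Varint 3: bytes[3:4] = 5D -> value 93 (1 byte(s))
  byte[4]=0x44 cont=0 payload=0x44=68: acc |= 68<<0 -> acc=68 shift=7 [end]
Varint 4: bytes[4:5] = 44 -> value 68 (1 byte(s))

Answer: 2 1 1 1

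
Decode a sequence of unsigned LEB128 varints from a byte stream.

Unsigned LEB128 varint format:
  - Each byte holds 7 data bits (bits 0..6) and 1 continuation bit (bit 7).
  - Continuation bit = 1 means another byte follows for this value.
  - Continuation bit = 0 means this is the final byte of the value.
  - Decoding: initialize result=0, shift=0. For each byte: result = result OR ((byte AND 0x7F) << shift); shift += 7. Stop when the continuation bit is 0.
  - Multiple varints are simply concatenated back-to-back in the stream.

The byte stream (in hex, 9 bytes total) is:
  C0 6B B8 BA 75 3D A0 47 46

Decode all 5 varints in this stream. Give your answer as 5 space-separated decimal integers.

Answer: 13760 1924408 61 9120 70

Derivation:
  byte[0]=0xC0 cont=1 payload=0x40=64: acc |= 64<<0 -> acc=64 shift=7
  byte[1]=0x6B cont=0 payload=0x6B=107: acc |= 107<<7 -> acc=13760 shift=14 [end]
Varint 1: bytes[0:2] = C0 6B -> value 13760 (2 byte(s))
  byte[2]=0xB8 cont=1 payload=0x38=56: acc |= 56<<0 -> acc=56 shift=7
  byte[3]=0xBA cont=1 payload=0x3A=58: acc |= 58<<7 -> acc=7480 shift=14
  byte[4]=0x75 cont=0 payload=0x75=117: acc |= 117<<14 -> acc=1924408 shift=21 [end]
Varint 2: bytes[2:5] = B8 BA 75 -> value 1924408 (3 byte(s))
  byte[5]=0x3D cont=0 payload=0x3D=61: acc |= 61<<0 -> acc=61 shift=7 [end]
Varint 3: bytes[5:6] = 3D -> value 61 (1 byte(s))
  byte[6]=0xA0 cont=1 payload=0x20=32: acc |= 32<<0 -> acc=32 shift=7
  byte[7]=0x47 cont=0 payload=0x47=71: acc |= 71<<7 -> acc=9120 shift=14 [end]
Varint 4: bytes[6:8] = A0 47 -> value 9120 (2 byte(s))
  byte[8]=0x46 cont=0 payload=0x46=70: acc |= 70<<0 -> acc=70 shift=7 [end]
Varint 5: bytes[8:9] = 46 -> value 70 (1 byte(s))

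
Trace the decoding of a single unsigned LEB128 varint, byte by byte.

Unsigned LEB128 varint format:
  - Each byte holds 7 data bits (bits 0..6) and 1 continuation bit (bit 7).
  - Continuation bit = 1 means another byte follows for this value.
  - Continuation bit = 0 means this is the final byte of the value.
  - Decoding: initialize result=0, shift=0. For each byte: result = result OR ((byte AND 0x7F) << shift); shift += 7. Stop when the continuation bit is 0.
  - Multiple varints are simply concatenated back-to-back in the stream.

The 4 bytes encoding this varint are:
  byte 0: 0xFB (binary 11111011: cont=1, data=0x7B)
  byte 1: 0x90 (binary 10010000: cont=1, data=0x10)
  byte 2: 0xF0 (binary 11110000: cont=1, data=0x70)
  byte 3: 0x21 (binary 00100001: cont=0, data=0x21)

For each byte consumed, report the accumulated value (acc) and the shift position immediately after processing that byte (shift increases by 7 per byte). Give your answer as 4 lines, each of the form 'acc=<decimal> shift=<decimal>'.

Answer: acc=123 shift=7
acc=2171 shift=14
acc=1837179 shift=21
acc=71043195 shift=28

Derivation:
byte 0=0xFB: payload=0x7B=123, contrib = 123<<0 = 123; acc -> 123, shift -> 7
byte 1=0x90: payload=0x10=16, contrib = 16<<7 = 2048; acc -> 2171, shift -> 14
byte 2=0xF0: payload=0x70=112, contrib = 112<<14 = 1835008; acc -> 1837179, shift -> 21
byte 3=0x21: payload=0x21=33, contrib = 33<<21 = 69206016; acc -> 71043195, shift -> 28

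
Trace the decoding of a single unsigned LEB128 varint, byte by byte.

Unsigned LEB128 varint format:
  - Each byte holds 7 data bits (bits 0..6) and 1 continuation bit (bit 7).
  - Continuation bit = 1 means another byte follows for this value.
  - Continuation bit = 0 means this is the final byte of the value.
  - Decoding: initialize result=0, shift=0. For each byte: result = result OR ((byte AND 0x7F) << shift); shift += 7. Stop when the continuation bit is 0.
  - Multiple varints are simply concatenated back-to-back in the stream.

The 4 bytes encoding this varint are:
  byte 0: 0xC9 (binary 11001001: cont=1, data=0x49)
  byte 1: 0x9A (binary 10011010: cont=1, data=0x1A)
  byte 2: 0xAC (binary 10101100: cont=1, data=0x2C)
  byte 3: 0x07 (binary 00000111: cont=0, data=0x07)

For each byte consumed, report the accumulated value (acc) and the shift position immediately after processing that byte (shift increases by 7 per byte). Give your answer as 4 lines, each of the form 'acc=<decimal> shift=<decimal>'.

byte 0=0xC9: payload=0x49=73, contrib = 73<<0 = 73; acc -> 73, shift -> 7
byte 1=0x9A: payload=0x1A=26, contrib = 26<<7 = 3328; acc -> 3401, shift -> 14
byte 2=0xAC: payload=0x2C=44, contrib = 44<<14 = 720896; acc -> 724297, shift -> 21
byte 3=0x07: payload=0x07=7, contrib = 7<<21 = 14680064; acc -> 15404361, shift -> 28

Answer: acc=73 shift=7
acc=3401 shift=14
acc=724297 shift=21
acc=15404361 shift=28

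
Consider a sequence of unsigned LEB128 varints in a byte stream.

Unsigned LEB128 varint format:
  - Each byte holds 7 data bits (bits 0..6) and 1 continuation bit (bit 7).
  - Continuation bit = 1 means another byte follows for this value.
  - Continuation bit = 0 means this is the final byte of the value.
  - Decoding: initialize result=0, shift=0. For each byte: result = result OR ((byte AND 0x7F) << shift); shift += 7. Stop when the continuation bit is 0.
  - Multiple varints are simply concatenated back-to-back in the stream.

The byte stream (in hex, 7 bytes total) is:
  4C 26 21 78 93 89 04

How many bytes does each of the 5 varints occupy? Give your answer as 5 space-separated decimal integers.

Answer: 1 1 1 1 3

Derivation:
  byte[0]=0x4C cont=0 payload=0x4C=76: acc |= 76<<0 -> acc=76 shift=7 [end]
Varint 1: bytes[0:1] = 4C -> value 76 (1 byte(s))
  byte[1]=0x26 cont=0 payload=0x26=38: acc |= 38<<0 -> acc=38 shift=7 [end]
Varint 2: bytes[1:2] = 26 -> value 38 (1 byte(s))
  byte[2]=0x21 cont=0 payload=0x21=33: acc |= 33<<0 -> acc=33 shift=7 [end]
Varint 3: bytes[2:3] = 21 -> value 33 (1 byte(s))
  byte[3]=0x78 cont=0 payload=0x78=120: acc |= 120<<0 -> acc=120 shift=7 [end]
Varint 4: bytes[3:4] = 78 -> value 120 (1 byte(s))
  byte[4]=0x93 cont=1 payload=0x13=19: acc |= 19<<0 -> acc=19 shift=7
  byte[5]=0x89 cont=1 payload=0x09=9: acc |= 9<<7 -> acc=1171 shift=14
  byte[6]=0x04 cont=0 payload=0x04=4: acc |= 4<<14 -> acc=66707 shift=21 [end]
Varint 5: bytes[4:7] = 93 89 04 -> value 66707 (3 byte(s))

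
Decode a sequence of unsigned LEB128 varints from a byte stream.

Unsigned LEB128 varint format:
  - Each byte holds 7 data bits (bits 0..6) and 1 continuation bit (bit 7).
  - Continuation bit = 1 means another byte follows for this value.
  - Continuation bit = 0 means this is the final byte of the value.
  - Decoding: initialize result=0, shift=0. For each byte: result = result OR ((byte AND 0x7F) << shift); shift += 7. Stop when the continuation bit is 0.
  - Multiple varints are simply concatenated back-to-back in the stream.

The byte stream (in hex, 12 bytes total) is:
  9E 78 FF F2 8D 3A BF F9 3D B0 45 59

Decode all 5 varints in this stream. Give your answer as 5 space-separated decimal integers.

Answer: 15390 121862527 1014975 8880 89

Derivation:
  byte[0]=0x9E cont=1 payload=0x1E=30: acc |= 30<<0 -> acc=30 shift=7
  byte[1]=0x78 cont=0 payload=0x78=120: acc |= 120<<7 -> acc=15390 shift=14 [end]
Varint 1: bytes[0:2] = 9E 78 -> value 15390 (2 byte(s))
  byte[2]=0xFF cont=1 payload=0x7F=127: acc |= 127<<0 -> acc=127 shift=7
  byte[3]=0xF2 cont=1 payload=0x72=114: acc |= 114<<7 -> acc=14719 shift=14
  byte[4]=0x8D cont=1 payload=0x0D=13: acc |= 13<<14 -> acc=227711 shift=21
  byte[5]=0x3A cont=0 payload=0x3A=58: acc |= 58<<21 -> acc=121862527 shift=28 [end]
Varint 2: bytes[2:6] = FF F2 8D 3A -> value 121862527 (4 byte(s))
  byte[6]=0xBF cont=1 payload=0x3F=63: acc |= 63<<0 -> acc=63 shift=7
  byte[7]=0xF9 cont=1 payload=0x79=121: acc |= 121<<7 -> acc=15551 shift=14
  byte[8]=0x3D cont=0 payload=0x3D=61: acc |= 61<<14 -> acc=1014975 shift=21 [end]
Varint 3: bytes[6:9] = BF F9 3D -> value 1014975 (3 byte(s))
  byte[9]=0xB0 cont=1 payload=0x30=48: acc |= 48<<0 -> acc=48 shift=7
  byte[10]=0x45 cont=0 payload=0x45=69: acc |= 69<<7 -> acc=8880 shift=14 [end]
Varint 4: bytes[9:11] = B0 45 -> value 8880 (2 byte(s))
  byte[11]=0x59 cont=0 payload=0x59=89: acc |= 89<<0 -> acc=89 shift=7 [end]
Varint 5: bytes[11:12] = 59 -> value 89 (1 byte(s))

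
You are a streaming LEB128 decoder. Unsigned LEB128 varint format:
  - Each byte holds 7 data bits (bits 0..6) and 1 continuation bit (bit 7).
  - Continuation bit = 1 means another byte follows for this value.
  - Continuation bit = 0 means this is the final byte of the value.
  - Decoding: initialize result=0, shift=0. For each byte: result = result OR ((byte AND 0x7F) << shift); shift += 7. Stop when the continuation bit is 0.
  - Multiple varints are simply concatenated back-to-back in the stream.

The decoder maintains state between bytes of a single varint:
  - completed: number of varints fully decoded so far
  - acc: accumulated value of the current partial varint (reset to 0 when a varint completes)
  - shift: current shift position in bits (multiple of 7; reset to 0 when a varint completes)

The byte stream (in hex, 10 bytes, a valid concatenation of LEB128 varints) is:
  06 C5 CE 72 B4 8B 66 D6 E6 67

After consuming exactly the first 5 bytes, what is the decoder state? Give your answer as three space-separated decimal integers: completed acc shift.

byte[0]=0x06 cont=0 payload=0x06: varint #1 complete (value=6); reset -> completed=1 acc=0 shift=0
byte[1]=0xC5 cont=1 payload=0x45: acc |= 69<<0 -> completed=1 acc=69 shift=7
byte[2]=0xCE cont=1 payload=0x4E: acc |= 78<<7 -> completed=1 acc=10053 shift=14
byte[3]=0x72 cont=0 payload=0x72: varint #2 complete (value=1877829); reset -> completed=2 acc=0 shift=0
byte[4]=0xB4 cont=1 payload=0x34: acc |= 52<<0 -> completed=2 acc=52 shift=7

Answer: 2 52 7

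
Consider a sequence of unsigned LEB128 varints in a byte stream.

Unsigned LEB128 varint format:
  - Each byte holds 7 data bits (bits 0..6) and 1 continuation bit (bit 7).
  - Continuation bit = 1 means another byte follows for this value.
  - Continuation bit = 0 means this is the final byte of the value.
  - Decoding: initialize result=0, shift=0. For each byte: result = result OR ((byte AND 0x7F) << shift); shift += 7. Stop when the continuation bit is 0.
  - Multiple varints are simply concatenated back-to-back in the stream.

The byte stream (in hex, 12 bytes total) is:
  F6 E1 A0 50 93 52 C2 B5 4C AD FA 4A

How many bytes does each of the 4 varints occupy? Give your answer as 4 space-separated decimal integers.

  byte[0]=0xF6 cont=1 payload=0x76=118: acc |= 118<<0 -> acc=118 shift=7
  byte[1]=0xE1 cont=1 payload=0x61=97: acc |= 97<<7 -> acc=12534 shift=14
  byte[2]=0xA0 cont=1 payload=0x20=32: acc |= 32<<14 -> acc=536822 shift=21
  byte[3]=0x50 cont=0 payload=0x50=80: acc |= 80<<21 -> acc=168308982 shift=28 [end]
Varint 1: bytes[0:4] = F6 E1 A0 50 -> value 168308982 (4 byte(s))
  byte[4]=0x93 cont=1 payload=0x13=19: acc |= 19<<0 -> acc=19 shift=7
  byte[5]=0x52 cont=0 payload=0x52=82: acc |= 82<<7 -> acc=10515 shift=14 [end]
Varint 2: bytes[4:6] = 93 52 -> value 10515 (2 byte(s))
  byte[6]=0xC2 cont=1 payload=0x42=66: acc |= 66<<0 -> acc=66 shift=7
  byte[7]=0xB5 cont=1 payload=0x35=53: acc |= 53<<7 -> acc=6850 shift=14
  byte[8]=0x4C cont=0 payload=0x4C=76: acc |= 76<<14 -> acc=1252034 shift=21 [end]
Varint 3: bytes[6:9] = C2 B5 4C -> value 1252034 (3 byte(s))
  byte[9]=0xAD cont=1 payload=0x2D=45: acc |= 45<<0 -> acc=45 shift=7
  byte[10]=0xFA cont=1 payload=0x7A=122: acc |= 122<<7 -> acc=15661 shift=14
  byte[11]=0x4A cont=0 payload=0x4A=74: acc |= 74<<14 -> acc=1228077 shift=21 [end]
Varint 4: bytes[9:12] = AD FA 4A -> value 1228077 (3 byte(s))

Answer: 4 2 3 3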